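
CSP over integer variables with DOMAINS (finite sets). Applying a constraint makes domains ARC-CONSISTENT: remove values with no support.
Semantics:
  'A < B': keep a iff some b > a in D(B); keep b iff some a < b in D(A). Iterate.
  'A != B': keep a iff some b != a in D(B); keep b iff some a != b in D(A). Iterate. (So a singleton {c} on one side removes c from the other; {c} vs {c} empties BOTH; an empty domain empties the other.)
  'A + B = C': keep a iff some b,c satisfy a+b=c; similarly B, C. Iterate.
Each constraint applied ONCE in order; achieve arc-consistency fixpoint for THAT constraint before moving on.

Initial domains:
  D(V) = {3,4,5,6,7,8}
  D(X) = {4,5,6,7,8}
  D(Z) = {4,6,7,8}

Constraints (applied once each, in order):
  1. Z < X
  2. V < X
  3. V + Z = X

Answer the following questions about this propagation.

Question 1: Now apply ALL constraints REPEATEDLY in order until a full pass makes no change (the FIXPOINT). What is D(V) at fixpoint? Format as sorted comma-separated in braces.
Answer: {3,4}

Derivation:
pass 0 (initial): D(V)={3,4,5,6,7,8}
pass 1: V {3,4,5,6,7,8}->{3,4}; X {4,5,6,7,8}->{7,8}; Z {4,6,7,8}->{4}
pass 2: no change
Fixpoint after 2 passes: D(V) = {3,4}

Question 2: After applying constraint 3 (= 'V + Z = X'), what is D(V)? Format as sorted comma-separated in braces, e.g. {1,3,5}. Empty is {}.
Answer: {3,4}

Derivation:
Constraint 1 (Z < X) on D(Z)={4,6,7,8} D(X)={4,5,6,7,8}: Z {4,6,7,8}->{4,6,7}; X {4,5,6,7,8}->{5,6,7,8}
Constraint 2 (V < X) on D(V)={3,4,5,6,7,8} D(X)={5,6,7,8}: V {3,4,5,6,7,8}->{3,4,5,6,7}
Constraint 3 (V + Z = X) on D(V)={3,4,5,6,7} D(Z)={4,6,7} D(X)={5,6,7,8}: V {3,4,5,6,7}->{3,4}; Z {4,6,7}->{4}; X {5,6,7,8}->{7,8}
So after constraint 3: D(V) = {3,4}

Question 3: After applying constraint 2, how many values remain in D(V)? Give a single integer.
Answer: 5

Derivation:
Constraint 1 (Z < X) on D(Z)={4,6,7,8} D(X)={4,5,6,7,8}: Z {4,6,7,8}->{4,6,7}; X {4,5,6,7,8}->{5,6,7,8}
Constraint 2 (V < X) on D(V)={3,4,5,6,7,8} D(X)={5,6,7,8}: V {3,4,5,6,7,8}->{3,4,5,6,7}
So after constraint 2: D(V)={3,4,5,6,7}, size = 5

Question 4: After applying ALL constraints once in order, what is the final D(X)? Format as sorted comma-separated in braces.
Answer: {7,8}

Derivation:
Constraint 1 (Z < X) on D(Z)={4,6,7,8} D(X)={4,5,6,7,8}: Z {4,6,7,8}->{4,6,7}; X {4,5,6,7,8}->{5,6,7,8}
Constraint 2 (V < X) on D(V)={3,4,5,6,7,8} D(X)={5,6,7,8}: V {3,4,5,6,7,8}->{3,4,5,6,7}
Constraint 3 (V + Z = X) on D(V)={3,4,5,6,7} D(Z)={4,6,7} D(X)={5,6,7,8}: V {3,4,5,6,7}->{3,4}; Z {4,6,7}->{4}; X {5,6,7,8}->{7,8}
So after all 3 constraints: D(X) = {7,8}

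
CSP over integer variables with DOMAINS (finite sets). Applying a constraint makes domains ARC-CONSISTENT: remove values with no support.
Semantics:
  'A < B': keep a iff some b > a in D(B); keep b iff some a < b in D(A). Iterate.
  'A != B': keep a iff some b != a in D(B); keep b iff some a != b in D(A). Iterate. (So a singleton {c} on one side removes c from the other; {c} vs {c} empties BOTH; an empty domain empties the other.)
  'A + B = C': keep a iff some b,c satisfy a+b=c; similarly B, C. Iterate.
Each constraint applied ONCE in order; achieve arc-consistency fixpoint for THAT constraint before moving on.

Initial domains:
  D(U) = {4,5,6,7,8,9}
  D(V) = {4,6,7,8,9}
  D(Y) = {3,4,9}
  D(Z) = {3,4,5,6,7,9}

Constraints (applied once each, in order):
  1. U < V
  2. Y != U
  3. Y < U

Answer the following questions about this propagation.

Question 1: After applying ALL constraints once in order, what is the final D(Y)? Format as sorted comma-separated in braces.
Constraint 1 (U < V) on D(U)={4,5,6,7,8,9} D(V)={4,6,7,8,9}: U {4,5,6,7,8,9}->{4,5,6,7,8}; V {4,6,7,8,9}->{6,7,8,9}
Constraint 2 (Y != U) on D(Y)={3,4,9} D(U)={4,5,6,7,8}: no change
Constraint 3 (Y < U) on D(Y)={3,4,9} D(U)={4,5,6,7,8}: Y {3,4,9}->{3,4}
So after all 3 constraints: D(Y) = {3,4}

Answer: {3,4}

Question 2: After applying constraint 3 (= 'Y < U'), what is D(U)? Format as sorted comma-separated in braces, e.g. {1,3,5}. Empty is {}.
Constraint 1 (U < V) on D(U)={4,5,6,7,8,9} D(V)={4,6,7,8,9}: U {4,5,6,7,8,9}->{4,5,6,7,8}; V {4,6,7,8,9}->{6,7,8,9}
Constraint 2 (Y != U) on D(Y)={3,4,9} D(U)={4,5,6,7,8}: no change
Constraint 3 (Y < U) on D(Y)={3,4,9} D(U)={4,5,6,7,8}: Y {3,4,9}->{3,4}
So after constraint 3: D(U) = {4,5,6,7,8}

Answer: {4,5,6,7,8}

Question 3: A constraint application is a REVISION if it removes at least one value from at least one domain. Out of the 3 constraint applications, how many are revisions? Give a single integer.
Answer: 2

Derivation:
Constraint 1 (U < V) on D(U)={4,5,6,7,8,9} D(V)={4,6,7,8,9}: U {4,5,6,7,8,9}->{4,5,6,7,8}; V {4,6,7,8,9}->{6,7,8,9} => REVISION
Constraint 2 (Y != U) on D(Y)={3,4,9} D(U)={4,5,6,7,8}: no change => not a revision
Constraint 3 (Y < U) on D(Y)={3,4,9} D(U)={4,5,6,7,8}: Y {3,4,9}->{3,4} => REVISION
Total revisions = 2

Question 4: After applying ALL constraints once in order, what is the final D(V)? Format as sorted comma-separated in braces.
Constraint 1 (U < V) on D(U)={4,5,6,7,8,9} D(V)={4,6,7,8,9}: U {4,5,6,7,8,9}->{4,5,6,7,8}; V {4,6,7,8,9}->{6,7,8,9}
Constraint 2 (Y != U) on D(Y)={3,4,9} D(U)={4,5,6,7,8}: no change
Constraint 3 (Y < U) on D(Y)={3,4,9} D(U)={4,5,6,7,8}: Y {3,4,9}->{3,4}
So after all 3 constraints: D(V) = {6,7,8,9}

Answer: {6,7,8,9}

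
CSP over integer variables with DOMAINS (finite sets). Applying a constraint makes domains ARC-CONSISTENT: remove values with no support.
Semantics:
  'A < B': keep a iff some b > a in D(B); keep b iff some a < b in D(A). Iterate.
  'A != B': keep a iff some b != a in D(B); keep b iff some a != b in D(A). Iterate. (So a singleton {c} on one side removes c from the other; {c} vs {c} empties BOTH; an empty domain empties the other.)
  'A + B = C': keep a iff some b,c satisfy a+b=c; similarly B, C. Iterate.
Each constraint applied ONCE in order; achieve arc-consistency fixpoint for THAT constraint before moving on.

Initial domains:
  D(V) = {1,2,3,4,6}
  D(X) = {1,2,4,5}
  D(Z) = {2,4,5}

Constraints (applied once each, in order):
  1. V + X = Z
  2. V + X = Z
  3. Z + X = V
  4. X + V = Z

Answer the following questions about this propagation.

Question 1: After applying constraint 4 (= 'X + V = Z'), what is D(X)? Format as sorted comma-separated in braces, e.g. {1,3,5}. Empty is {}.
Constraint 1 (V + X = Z) on D(V)={1,2,3,4,6} D(X)={1,2,4,5} D(Z)={2,4,5}: V {1,2,3,4,6}->{1,2,3,4}; X {1,2,4,5}->{1,2,4}
Constraint 2 (V + X = Z) on D(V)={1,2,3,4} D(X)={1,2,4} D(Z)={2,4,5}: no change
Constraint 3 (Z + X = V) on D(Z)={2,4,5} D(X)={1,2,4} D(V)={1,2,3,4}: Z {2,4,5}->{2}; X {1,2,4}->{1,2}; V {1,2,3,4}->{3,4}
Constraint 4 (X + V = Z) on D(X)={1,2} D(V)={3,4} D(Z)={2}: X {1,2}->{}; V {3,4}->{}; Z {2}->{}
So after constraint 4: D(X) = {}

Answer: {}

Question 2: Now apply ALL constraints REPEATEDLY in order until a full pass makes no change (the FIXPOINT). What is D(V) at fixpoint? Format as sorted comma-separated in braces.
pass 0 (initial): D(V)={1,2,3,4,6}
pass 1: V {1,2,3,4,6}->{}; X {1,2,4,5}->{}; Z {2,4,5}->{}
pass 2: no change
Fixpoint after 2 passes: D(V) = {}

Answer: {}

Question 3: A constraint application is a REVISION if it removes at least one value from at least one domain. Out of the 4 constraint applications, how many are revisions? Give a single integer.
Constraint 1 (V + X = Z) on D(V)={1,2,3,4,6} D(X)={1,2,4,5} D(Z)={2,4,5}: V {1,2,3,4,6}->{1,2,3,4}; X {1,2,4,5}->{1,2,4} => REVISION
Constraint 2 (V + X = Z) on D(V)={1,2,3,4} D(X)={1,2,4} D(Z)={2,4,5}: no change => not a revision
Constraint 3 (Z + X = V) on D(Z)={2,4,5} D(X)={1,2,4} D(V)={1,2,3,4}: Z {2,4,5}->{2}; X {1,2,4}->{1,2}; V {1,2,3,4}->{3,4} => REVISION
Constraint 4 (X + V = Z) on D(X)={1,2} D(V)={3,4} D(Z)={2}: X {1,2}->{}; V {3,4}->{}; Z {2}->{} => REVISION
Total revisions = 3

Answer: 3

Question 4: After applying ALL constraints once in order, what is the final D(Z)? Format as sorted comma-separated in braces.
Constraint 1 (V + X = Z) on D(V)={1,2,3,4,6} D(X)={1,2,4,5} D(Z)={2,4,5}: V {1,2,3,4,6}->{1,2,3,4}; X {1,2,4,5}->{1,2,4}
Constraint 2 (V + X = Z) on D(V)={1,2,3,4} D(X)={1,2,4} D(Z)={2,4,5}: no change
Constraint 3 (Z + X = V) on D(Z)={2,4,5} D(X)={1,2,4} D(V)={1,2,3,4}: Z {2,4,5}->{2}; X {1,2,4}->{1,2}; V {1,2,3,4}->{3,4}
Constraint 4 (X + V = Z) on D(X)={1,2} D(V)={3,4} D(Z)={2}: X {1,2}->{}; V {3,4}->{}; Z {2}->{}
So after all 4 constraints: D(Z) = {}

Answer: {}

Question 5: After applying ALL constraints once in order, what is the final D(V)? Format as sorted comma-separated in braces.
Constraint 1 (V + X = Z) on D(V)={1,2,3,4,6} D(X)={1,2,4,5} D(Z)={2,4,5}: V {1,2,3,4,6}->{1,2,3,4}; X {1,2,4,5}->{1,2,4}
Constraint 2 (V + X = Z) on D(V)={1,2,3,4} D(X)={1,2,4} D(Z)={2,4,5}: no change
Constraint 3 (Z + X = V) on D(Z)={2,4,5} D(X)={1,2,4} D(V)={1,2,3,4}: Z {2,4,5}->{2}; X {1,2,4}->{1,2}; V {1,2,3,4}->{3,4}
Constraint 4 (X + V = Z) on D(X)={1,2} D(V)={3,4} D(Z)={2}: X {1,2}->{}; V {3,4}->{}; Z {2}->{}
So after all 4 constraints: D(V) = {}

Answer: {}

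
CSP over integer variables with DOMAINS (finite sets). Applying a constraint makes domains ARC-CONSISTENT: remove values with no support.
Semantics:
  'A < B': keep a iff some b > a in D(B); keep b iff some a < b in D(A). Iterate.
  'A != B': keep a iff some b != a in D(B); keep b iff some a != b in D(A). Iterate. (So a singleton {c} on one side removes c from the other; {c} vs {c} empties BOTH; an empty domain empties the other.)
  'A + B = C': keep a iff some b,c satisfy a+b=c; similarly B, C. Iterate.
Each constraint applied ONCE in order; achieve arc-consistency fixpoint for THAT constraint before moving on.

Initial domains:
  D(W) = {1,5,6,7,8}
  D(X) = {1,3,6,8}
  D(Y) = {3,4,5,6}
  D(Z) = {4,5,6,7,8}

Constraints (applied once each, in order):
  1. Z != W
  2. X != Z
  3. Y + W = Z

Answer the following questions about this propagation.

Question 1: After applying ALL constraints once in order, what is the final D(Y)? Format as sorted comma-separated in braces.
Answer: {3,4,5,6}

Derivation:
Constraint 1 (Z != W) on D(Z)={4,5,6,7,8} D(W)={1,5,6,7,8}: no change
Constraint 2 (X != Z) on D(X)={1,3,6,8} D(Z)={4,5,6,7,8}: no change
Constraint 3 (Y + W = Z) on D(Y)={3,4,5,6} D(W)={1,5,6,7,8} D(Z)={4,5,6,7,8}: W {1,5,6,7,8}->{1,5}
So after all 3 constraints: D(Y) = {3,4,5,6}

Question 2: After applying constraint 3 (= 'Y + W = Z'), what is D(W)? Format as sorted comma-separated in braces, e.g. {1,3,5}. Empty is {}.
Constraint 1 (Z != W) on D(Z)={4,5,6,7,8} D(W)={1,5,6,7,8}: no change
Constraint 2 (X != Z) on D(X)={1,3,6,8} D(Z)={4,5,6,7,8}: no change
Constraint 3 (Y + W = Z) on D(Y)={3,4,5,6} D(W)={1,5,6,7,8} D(Z)={4,5,6,7,8}: W {1,5,6,7,8}->{1,5}
So after constraint 3: D(W) = {1,5}

Answer: {1,5}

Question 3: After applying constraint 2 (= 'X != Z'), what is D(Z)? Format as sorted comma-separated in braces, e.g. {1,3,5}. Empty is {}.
Answer: {4,5,6,7,8}

Derivation:
Constraint 1 (Z != W) on D(Z)={4,5,6,7,8} D(W)={1,5,6,7,8}: no change
Constraint 2 (X != Z) on D(X)={1,3,6,8} D(Z)={4,5,6,7,8}: no change
So after constraint 2: D(Z) = {4,5,6,7,8}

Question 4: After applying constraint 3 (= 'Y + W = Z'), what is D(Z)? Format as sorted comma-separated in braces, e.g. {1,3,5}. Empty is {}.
Constraint 1 (Z != W) on D(Z)={4,5,6,7,8} D(W)={1,5,6,7,8}: no change
Constraint 2 (X != Z) on D(X)={1,3,6,8} D(Z)={4,5,6,7,8}: no change
Constraint 3 (Y + W = Z) on D(Y)={3,4,5,6} D(W)={1,5,6,7,8} D(Z)={4,5,6,7,8}: W {1,5,6,7,8}->{1,5}
So after constraint 3: D(Z) = {4,5,6,7,8}

Answer: {4,5,6,7,8}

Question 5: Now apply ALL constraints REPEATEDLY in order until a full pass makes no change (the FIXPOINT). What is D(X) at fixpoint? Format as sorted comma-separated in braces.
Answer: {1,3,6,8}

Derivation:
pass 0 (initial): D(X)={1,3,6,8}
pass 1: W {1,5,6,7,8}->{1,5}
pass 2: no change
Fixpoint after 2 passes: D(X) = {1,3,6,8}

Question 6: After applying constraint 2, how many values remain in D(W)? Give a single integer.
Constraint 1 (Z != W) on D(Z)={4,5,6,7,8} D(W)={1,5,6,7,8}: no change
Constraint 2 (X != Z) on D(X)={1,3,6,8} D(Z)={4,5,6,7,8}: no change
So after constraint 2: D(W)={1,5,6,7,8}, size = 5

Answer: 5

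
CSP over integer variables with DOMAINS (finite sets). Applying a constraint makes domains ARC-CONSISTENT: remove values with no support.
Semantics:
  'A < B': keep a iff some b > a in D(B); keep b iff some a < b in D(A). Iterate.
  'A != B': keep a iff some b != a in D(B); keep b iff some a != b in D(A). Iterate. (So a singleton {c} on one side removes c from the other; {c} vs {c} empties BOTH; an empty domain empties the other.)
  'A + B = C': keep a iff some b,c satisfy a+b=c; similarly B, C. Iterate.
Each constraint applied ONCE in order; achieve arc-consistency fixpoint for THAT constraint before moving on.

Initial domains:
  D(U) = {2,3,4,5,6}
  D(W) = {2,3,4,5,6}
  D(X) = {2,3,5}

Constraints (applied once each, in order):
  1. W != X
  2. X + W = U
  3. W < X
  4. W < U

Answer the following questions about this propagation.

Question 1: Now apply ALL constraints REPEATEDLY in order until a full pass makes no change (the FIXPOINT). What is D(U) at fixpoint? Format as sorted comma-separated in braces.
Answer: {5}

Derivation:
pass 0 (initial): D(U)={2,3,4,5,6}
pass 1: U {2,3,4,5,6}->{4,5,6}; W {2,3,4,5,6}->{2}; X {2,3,5}->{3}
pass 2: U {4,5,6}->{5}
pass 3: no change
Fixpoint after 3 passes: D(U) = {5}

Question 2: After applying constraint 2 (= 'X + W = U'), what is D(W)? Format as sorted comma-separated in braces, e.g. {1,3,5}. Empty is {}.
Constraint 1 (W != X) on D(W)={2,3,4,5,6} D(X)={2,3,5}: no change
Constraint 2 (X + W = U) on D(X)={2,3,5} D(W)={2,3,4,5,6} D(U)={2,3,4,5,6}: X {2,3,5}->{2,3}; W {2,3,4,5,6}->{2,3,4}; U {2,3,4,5,6}->{4,5,6}
So after constraint 2: D(W) = {2,3,4}

Answer: {2,3,4}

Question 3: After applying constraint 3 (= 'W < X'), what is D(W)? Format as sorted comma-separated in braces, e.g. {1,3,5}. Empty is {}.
Answer: {2}

Derivation:
Constraint 1 (W != X) on D(W)={2,3,4,5,6} D(X)={2,3,5}: no change
Constraint 2 (X + W = U) on D(X)={2,3,5} D(W)={2,3,4,5,6} D(U)={2,3,4,5,6}: X {2,3,5}->{2,3}; W {2,3,4,5,6}->{2,3,4}; U {2,3,4,5,6}->{4,5,6}
Constraint 3 (W < X) on D(W)={2,3,4} D(X)={2,3}: W {2,3,4}->{2}; X {2,3}->{3}
So after constraint 3: D(W) = {2}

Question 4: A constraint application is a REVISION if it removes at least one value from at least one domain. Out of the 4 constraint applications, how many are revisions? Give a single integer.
Answer: 2

Derivation:
Constraint 1 (W != X) on D(W)={2,3,4,5,6} D(X)={2,3,5}: no change => not a revision
Constraint 2 (X + W = U) on D(X)={2,3,5} D(W)={2,3,4,5,6} D(U)={2,3,4,5,6}: X {2,3,5}->{2,3}; W {2,3,4,5,6}->{2,3,4}; U {2,3,4,5,6}->{4,5,6} => REVISION
Constraint 3 (W < X) on D(W)={2,3,4} D(X)={2,3}: W {2,3,4}->{2}; X {2,3}->{3} => REVISION
Constraint 4 (W < U) on D(W)={2} D(U)={4,5,6}: no change => not a revision
Total revisions = 2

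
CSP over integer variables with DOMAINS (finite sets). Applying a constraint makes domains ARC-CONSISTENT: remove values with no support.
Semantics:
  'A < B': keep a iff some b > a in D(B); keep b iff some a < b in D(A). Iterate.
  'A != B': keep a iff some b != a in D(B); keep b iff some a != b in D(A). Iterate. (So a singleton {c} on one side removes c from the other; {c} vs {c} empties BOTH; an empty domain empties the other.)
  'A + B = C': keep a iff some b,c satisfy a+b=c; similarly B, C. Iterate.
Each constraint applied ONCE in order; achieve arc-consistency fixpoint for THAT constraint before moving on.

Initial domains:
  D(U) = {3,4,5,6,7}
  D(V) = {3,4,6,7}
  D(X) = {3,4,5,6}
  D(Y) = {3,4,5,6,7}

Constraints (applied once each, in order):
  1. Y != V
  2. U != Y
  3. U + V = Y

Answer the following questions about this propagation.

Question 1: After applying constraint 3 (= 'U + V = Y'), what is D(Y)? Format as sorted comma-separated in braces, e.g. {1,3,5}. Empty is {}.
Constraint 1 (Y != V) on D(Y)={3,4,5,6,7} D(V)={3,4,6,7}: no change
Constraint 2 (U != Y) on D(U)={3,4,5,6,7} D(Y)={3,4,5,6,7}: no change
Constraint 3 (U + V = Y) on D(U)={3,4,5,6,7} D(V)={3,4,6,7} D(Y)={3,4,5,6,7}: U {3,4,5,6,7}->{3,4}; V {3,4,6,7}->{3,4}; Y {3,4,5,6,7}->{6,7}
So after constraint 3: D(Y) = {6,7}

Answer: {6,7}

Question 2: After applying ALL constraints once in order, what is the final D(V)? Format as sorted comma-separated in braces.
Constraint 1 (Y != V) on D(Y)={3,4,5,6,7} D(V)={3,4,6,7}: no change
Constraint 2 (U != Y) on D(U)={3,4,5,6,7} D(Y)={3,4,5,6,7}: no change
Constraint 3 (U + V = Y) on D(U)={3,4,5,6,7} D(V)={3,4,6,7} D(Y)={3,4,5,6,7}: U {3,4,5,6,7}->{3,4}; V {3,4,6,7}->{3,4}; Y {3,4,5,6,7}->{6,7}
So after all 3 constraints: D(V) = {3,4}

Answer: {3,4}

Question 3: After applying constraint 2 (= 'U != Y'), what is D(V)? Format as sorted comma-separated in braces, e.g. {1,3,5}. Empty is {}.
Constraint 1 (Y != V) on D(Y)={3,4,5,6,7} D(V)={3,4,6,7}: no change
Constraint 2 (U != Y) on D(U)={3,4,5,6,7} D(Y)={3,4,5,6,7}: no change
So after constraint 2: D(V) = {3,4,6,7}

Answer: {3,4,6,7}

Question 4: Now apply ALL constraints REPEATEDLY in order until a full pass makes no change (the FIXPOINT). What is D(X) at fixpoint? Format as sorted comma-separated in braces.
pass 0 (initial): D(X)={3,4,5,6}
pass 1: U {3,4,5,6,7}->{3,4}; V {3,4,6,7}->{3,4}; Y {3,4,5,6,7}->{6,7}
pass 2: no change
Fixpoint after 2 passes: D(X) = {3,4,5,6}

Answer: {3,4,5,6}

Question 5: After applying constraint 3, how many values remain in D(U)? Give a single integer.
Constraint 1 (Y != V) on D(Y)={3,4,5,6,7} D(V)={3,4,6,7}: no change
Constraint 2 (U != Y) on D(U)={3,4,5,6,7} D(Y)={3,4,5,6,7}: no change
Constraint 3 (U + V = Y) on D(U)={3,4,5,6,7} D(V)={3,4,6,7} D(Y)={3,4,5,6,7}: U {3,4,5,6,7}->{3,4}; V {3,4,6,7}->{3,4}; Y {3,4,5,6,7}->{6,7}
So after constraint 3: D(U)={3,4}, size = 2

Answer: 2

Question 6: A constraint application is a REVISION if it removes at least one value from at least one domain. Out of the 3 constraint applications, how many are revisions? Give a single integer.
Constraint 1 (Y != V) on D(Y)={3,4,5,6,7} D(V)={3,4,6,7}: no change => not a revision
Constraint 2 (U != Y) on D(U)={3,4,5,6,7} D(Y)={3,4,5,6,7}: no change => not a revision
Constraint 3 (U + V = Y) on D(U)={3,4,5,6,7} D(V)={3,4,6,7} D(Y)={3,4,5,6,7}: U {3,4,5,6,7}->{3,4}; V {3,4,6,7}->{3,4}; Y {3,4,5,6,7}->{6,7} => REVISION
Total revisions = 1

Answer: 1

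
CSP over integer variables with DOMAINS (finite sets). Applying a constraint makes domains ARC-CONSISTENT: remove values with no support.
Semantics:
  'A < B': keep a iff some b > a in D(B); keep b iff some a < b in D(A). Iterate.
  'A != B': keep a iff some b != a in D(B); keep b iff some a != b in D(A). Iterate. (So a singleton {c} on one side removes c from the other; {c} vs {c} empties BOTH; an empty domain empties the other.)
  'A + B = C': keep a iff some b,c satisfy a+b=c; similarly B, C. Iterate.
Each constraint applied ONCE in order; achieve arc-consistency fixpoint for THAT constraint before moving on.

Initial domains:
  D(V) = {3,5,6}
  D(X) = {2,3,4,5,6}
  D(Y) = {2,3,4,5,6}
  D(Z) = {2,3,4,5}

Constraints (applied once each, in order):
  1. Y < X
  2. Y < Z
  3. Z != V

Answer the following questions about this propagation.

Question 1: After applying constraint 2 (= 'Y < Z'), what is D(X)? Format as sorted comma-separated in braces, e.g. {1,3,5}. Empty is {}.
Constraint 1 (Y < X) on D(Y)={2,3,4,5,6} D(X)={2,3,4,5,6}: Y {2,3,4,5,6}->{2,3,4,5}; X {2,3,4,5,6}->{3,4,5,6}
Constraint 2 (Y < Z) on D(Y)={2,3,4,5} D(Z)={2,3,4,5}: Y {2,3,4,5}->{2,3,4}; Z {2,3,4,5}->{3,4,5}
So after constraint 2: D(X) = {3,4,5,6}

Answer: {3,4,5,6}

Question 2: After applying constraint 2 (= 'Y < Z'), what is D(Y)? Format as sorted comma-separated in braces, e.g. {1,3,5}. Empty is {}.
Constraint 1 (Y < X) on D(Y)={2,3,4,5,6} D(X)={2,3,4,5,6}: Y {2,3,4,5,6}->{2,3,4,5}; X {2,3,4,5,6}->{3,4,5,6}
Constraint 2 (Y < Z) on D(Y)={2,3,4,5} D(Z)={2,3,4,5}: Y {2,3,4,5}->{2,3,4}; Z {2,3,4,5}->{3,4,5}
So after constraint 2: D(Y) = {2,3,4}

Answer: {2,3,4}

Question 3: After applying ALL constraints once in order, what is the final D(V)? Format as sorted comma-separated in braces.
Answer: {3,5,6}

Derivation:
Constraint 1 (Y < X) on D(Y)={2,3,4,5,6} D(X)={2,3,4,5,6}: Y {2,3,4,5,6}->{2,3,4,5}; X {2,3,4,5,6}->{3,4,5,6}
Constraint 2 (Y < Z) on D(Y)={2,3,4,5} D(Z)={2,3,4,5}: Y {2,3,4,5}->{2,3,4}; Z {2,3,4,5}->{3,4,5}
Constraint 3 (Z != V) on D(Z)={3,4,5} D(V)={3,5,6}: no change
So after all 3 constraints: D(V) = {3,5,6}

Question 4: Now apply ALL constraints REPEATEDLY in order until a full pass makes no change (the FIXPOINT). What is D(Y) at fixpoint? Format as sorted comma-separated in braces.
Answer: {2,3,4}

Derivation:
pass 0 (initial): D(Y)={2,3,4,5,6}
pass 1: X {2,3,4,5,6}->{3,4,5,6}; Y {2,3,4,5,6}->{2,3,4}; Z {2,3,4,5}->{3,4,5}
pass 2: no change
Fixpoint after 2 passes: D(Y) = {2,3,4}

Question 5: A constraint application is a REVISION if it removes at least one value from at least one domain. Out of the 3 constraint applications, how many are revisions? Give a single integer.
Constraint 1 (Y < X) on D(Y)={2,3,4,5,6} D(X)={2,3,4,5,6}: Y {2,3,4,5,6}->{2,3,4,5}; X {2,3,4,5,6}->{3,4,5,6} => REVISION
Constraint 2 (Y < Z) on D(Y)={2,3,4,5} D(Z)={2,3,4,5}: Y {2,3,4,5}->{2,3,4}; Z {2,3,4,5}->{3,4,5} => REVISION
Constraint 3 (Z != V) on D(Z)={3,4,5} D(V)={3,5,6}: no change => not a revision
Total revisions = 2

Answer: 2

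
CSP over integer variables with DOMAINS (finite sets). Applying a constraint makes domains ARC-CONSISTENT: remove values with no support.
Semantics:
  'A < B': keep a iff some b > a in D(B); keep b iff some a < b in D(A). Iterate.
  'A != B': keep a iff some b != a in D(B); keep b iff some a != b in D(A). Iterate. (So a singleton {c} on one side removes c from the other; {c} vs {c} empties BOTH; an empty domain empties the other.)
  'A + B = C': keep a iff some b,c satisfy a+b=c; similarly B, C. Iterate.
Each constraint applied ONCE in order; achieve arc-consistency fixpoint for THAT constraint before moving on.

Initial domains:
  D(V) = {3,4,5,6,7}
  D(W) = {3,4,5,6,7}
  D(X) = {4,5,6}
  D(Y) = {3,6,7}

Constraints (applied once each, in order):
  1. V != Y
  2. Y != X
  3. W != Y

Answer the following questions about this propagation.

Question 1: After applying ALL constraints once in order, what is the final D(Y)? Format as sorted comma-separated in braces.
Answer: {3,6,7}

Derivation:
Constraint 1 (V != Y) on D(V)={3,4,5,6,7} D(Y)={3,6,7}: no change
Constraint 2 (Y != X) on D(Y)={3,6,7} D(X)={4,5,6}: no change
Constraint 3 (W != Y) on D(W)={3,4,5,6,7} D(Y)={3,6,7}: no change
So after all 3 constraints: D(Y) = {3,6,7}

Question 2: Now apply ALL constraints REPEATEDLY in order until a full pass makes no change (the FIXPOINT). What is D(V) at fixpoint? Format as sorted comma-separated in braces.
pass 0 (initial): D(V)={3,4,5,6,7}
pass 1: no change
Fixpoint after 1 passes: D(V) = {3,4,5,6,7}

Answer: {3,4,5,6,7}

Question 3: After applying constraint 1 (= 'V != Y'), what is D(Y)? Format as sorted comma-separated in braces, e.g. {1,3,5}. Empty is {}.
Answer: {3,6,7}

Derivation:
Constraint 1 (V != Y) on D(V)={3,4,5,6,7} D(Y)={3,6,7}: no change
So after constraint 1: D(Y) = {3,6,7}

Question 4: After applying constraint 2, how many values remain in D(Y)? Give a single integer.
Answer: 3

Derivation:
Constraint 1 (V != Y) on D(V)={3,4,5,6,7} D(Y)={3,6,7}: no change
Constraint 2 (Y != X) on D(Y)={3,6,7} D(X)={4,5,6}: no change
So after constraint 2: D(Y)={3,6,7}, size = 3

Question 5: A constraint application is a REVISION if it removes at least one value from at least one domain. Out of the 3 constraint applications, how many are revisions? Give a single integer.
Constraint 1 (V != Y) on D(V)={3,4,5,6,7} D(Y)={3,6,7}: no change => not a revision
Constraint 2 (Y != X) on D(Y)={3,6,7} D(X)={4,5,6}: no change => not a revision
Constraint 3 (W != Y) on D(W)={3,4,5,6,7} D(Y)={3,6,7}: no change => not a revision
Total revisions = 0

Answer: 0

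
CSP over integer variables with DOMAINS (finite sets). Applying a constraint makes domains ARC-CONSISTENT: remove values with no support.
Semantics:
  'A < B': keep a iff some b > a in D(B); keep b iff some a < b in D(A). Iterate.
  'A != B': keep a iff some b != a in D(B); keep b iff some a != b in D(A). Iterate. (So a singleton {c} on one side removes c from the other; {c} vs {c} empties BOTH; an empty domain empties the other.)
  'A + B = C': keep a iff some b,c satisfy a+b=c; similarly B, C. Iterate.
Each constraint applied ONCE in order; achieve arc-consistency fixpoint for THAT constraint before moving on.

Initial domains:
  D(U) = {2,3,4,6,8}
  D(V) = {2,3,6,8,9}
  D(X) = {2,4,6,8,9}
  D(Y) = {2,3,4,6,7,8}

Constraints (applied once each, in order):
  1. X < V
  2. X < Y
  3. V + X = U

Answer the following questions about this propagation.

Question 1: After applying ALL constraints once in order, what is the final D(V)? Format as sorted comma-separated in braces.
Answer: {6}

Derivation:
Constraint 1 (X < V) on D(X)={2,4,6,8,9} D(V)={2,3,6,8,9}: X {2,4,6,8,9}->{2,4,6,8}; V {2,3,6,8,9}->{3,6,8,9}
Constraint 2 (X < Y) on D(X)={2,4,6,8} D(Y)={2,3,4,6,7,8}: X {2,4,6,8}->{2,4,6}; Y {2,3,4,6,7,8}->{3,4,6,7,8}
Constraint 3 (V + X = U) on D(V)={3,6,8,9} D(X)={2,4,6} D(U)={2,3,4,6,8}: V {3,6,8,9}->{6}; X {2,4,6}->{2}; U {2,3,4,6,8}->{8}
So after all 3 constraints: D(V) = {6}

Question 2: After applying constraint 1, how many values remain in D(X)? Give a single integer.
Answer: 4

Derivation:
Constraint 1 (X < V) on D(X)={2,4,6,8,9} D(V)={2,3,6,8,9}: X {2,4,6,8,9}->{2,4,6,8}; V {2,3,6,8,9}->{3,6,8,9}
So after constraint 1: D(X)={2,4,6,8}, size = 4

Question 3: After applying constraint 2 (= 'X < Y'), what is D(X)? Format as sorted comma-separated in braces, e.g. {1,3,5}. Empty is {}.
Answer: {2,4,6}

Derivation:
Constraint 1 (X < V) on D(X)={2,4,6,8,9} D(V)={2,3,6,8,9}: X {2,4,6,8,9}->{2,4,6,8}; V {2,3,6,8,9}->{3,6,8,9}
Constraint 2 (X < Y) on D(X)={2,4,6,8} D(Y)={2,3,4,6,7,8}: X {2,4,6,8}->{2,4,6}; Y {2,3,4,6,7,8}->{3,4,6,7,8}
So after constraint 2: D(X) = {2,4,6}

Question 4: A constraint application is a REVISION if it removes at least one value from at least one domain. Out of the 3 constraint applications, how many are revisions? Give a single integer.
Constraint 1 (X < V) on D(X)={2,4,6,8,9} D(V)={2,3,6,8,9}: X {2,4,6,8,9}->{2,4,6,8}; V {2,3,6,8,9}->{3,6,8,9} => REVISION
Constraint 2 (X < Y) on D(X)={2,4,6,8} D(Y)={2,3,4,6,7,8}: X {2,4,6,8}->{2,4,6}; Y {2,3,4,6,7,8}->{3,4,6,7,8} => REVISION
Constraint 3 (V + X = U) on D(V)={3,6,8,9} D(X)={2,4,6} D(U)={2,3,4,6,8}: V {3,6,8,9}->{6}; X {2,4,6}->{2}; U {2,3,4,6,8}->{8} => REVISION
Total revisions = 3

Answer: 3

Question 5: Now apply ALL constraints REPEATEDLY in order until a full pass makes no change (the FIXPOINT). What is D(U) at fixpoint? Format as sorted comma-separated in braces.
pass 0 (initial): D(U)={2,3,4,6,8}
pass 1: U {2,3,4,6,8}->{8}; V {2,3,6,8,9}->{6}; X {2,4,6,8,9}->{2}; Y {2,3,4,6,7,8}->{3,4,6,7,8}
pass 2: no change
Fixpoint after 2 passes: D(U) = {8}

Answer: {8}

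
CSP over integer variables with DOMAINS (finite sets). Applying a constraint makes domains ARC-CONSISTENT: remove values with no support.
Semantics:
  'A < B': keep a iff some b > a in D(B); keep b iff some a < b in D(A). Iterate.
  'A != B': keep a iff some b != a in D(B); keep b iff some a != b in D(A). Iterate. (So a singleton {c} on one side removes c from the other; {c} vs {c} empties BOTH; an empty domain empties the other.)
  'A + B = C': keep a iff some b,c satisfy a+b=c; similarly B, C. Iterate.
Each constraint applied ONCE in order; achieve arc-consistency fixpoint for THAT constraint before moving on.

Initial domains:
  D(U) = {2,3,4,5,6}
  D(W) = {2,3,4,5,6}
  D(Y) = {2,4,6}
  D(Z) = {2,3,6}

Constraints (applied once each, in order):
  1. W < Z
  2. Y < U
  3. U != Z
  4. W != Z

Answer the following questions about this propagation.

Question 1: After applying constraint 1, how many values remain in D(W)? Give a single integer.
Constraint 1 (W < Z) on D(W)={2,3,4,5,6} D(Z)={2,3,6}: W {2,3,4,5,6}->{2,3,4,5}; Z {2,3,6}->{3,6}
So after constraint 1: D(W)={2,3,4,5}, size = 4

Answer: 4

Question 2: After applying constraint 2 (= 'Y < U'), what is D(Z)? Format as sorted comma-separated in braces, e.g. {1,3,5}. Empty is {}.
Constraint 1 (W < Z) on D(W)={2,3,4,5,6} D(Z)={2,3,6}: W {2,3,4,5,6}->{2,3,4,5}; Z {2,3,6}->{3,6}
Constraint 2 (Y < U) on D(Y)={2,4,6} D(U)={2,3,4,5,6}: Y {2,4,6}->{2,4}; U {2,3,4,5,6}->{3,4,5,6}
So after constraint 2: D(Z) = {3,6}

Answer: {3,6}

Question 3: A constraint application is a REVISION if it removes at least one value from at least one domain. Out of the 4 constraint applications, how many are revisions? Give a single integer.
Answer: 2

Derivation:
Constraint 1 (W < Z) on D(W)={2,3,4,5,6} D(Z)={2,3,6}: W {2,3,4,5,6}->{2,3,4,5}; Z {2,3,6}->{3,6} => REVISION
Constraint 2 (Y < U) on D(Y)={2,4,6} D(U)={2,3,4,5,6}: Y {2,4,6}->{2,4}; U {2,3,4,5,6}->{3,4,5,6} => REVISION
Constraint 3 (U != Z) on D(U)={3,4,5,6} D(Z)={3,6}: no change => not a revision
Constraint 4 (W != Z) on D(W)={2,3,4,5} D(Z)={3,6}: no change => not a revision
Total revisions = 2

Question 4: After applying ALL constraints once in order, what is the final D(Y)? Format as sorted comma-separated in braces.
Answer: {2,4}

Derivation:
Constraint 1 (W < Z) on D(W)={2,3,4,5,6} D(Z)={2,3,6}: W {2,3,4,5,6}->{2,3,4,5}; Z {2,3,6}->{3,6}
Constraint 2 (Y < U) on D(Y)={2,4,6} D(U)={2,3,4,5,6}: Y {2,4,6}->{2,4}; U {2,3,4,5,6}->{3,4,5,6}
Constraint 3 (U != Z) on D(U)={3,4,5,6} D(Z)={3,6}: no change
Constraint 4 (W != Z) on D(W)={2,3,4,5} D(Z)={3,6}: no change
So after all 4 constraints: D(Y) = {2,4}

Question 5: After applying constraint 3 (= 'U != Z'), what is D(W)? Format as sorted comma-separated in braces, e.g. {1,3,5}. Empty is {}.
Answer: {2,3,4,5}

Derivation:
Constraint 1 (W < Z) on D(W)={2,3,4,5,6} D(Z)={2,3,6}: W {2,3,4,5,6}->{2,3,4,5}; Z {2,3,6}->{3,6}
Constraint 2 (Y < U) on D(Y)={2,4,6} D(U)={2,3,4,5,6}: Y {2,4,6}->{2,4}; U {2,3,4,5,6}->{3,4,5,6}
Constraint 3 (U != Z) on D(U)={3,4,5,6} D(Z)={3,6}: no change
So after constraint 3: D(W) = {2,3,4,5}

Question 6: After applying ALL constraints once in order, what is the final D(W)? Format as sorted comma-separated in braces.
Constraint 1 (W < Z) on D(W)={2,3,4,5,6} D(Z)={2,3,6}: W {2,3,4,5,6}->{2,3,4,5}; Z {2,3,6}->{3,6}
Constraint 2 (Y < U) on D(Y)={2,4,6} D(U)={2,3,4,5,6}: Y {2,4,6}->{2,4}; U {2,3,4,5,6}->{3,4,5,6}
Constraint 3 (U != Z) on D(U)={3,4,5,6} D(Z)={3,6}: no change
Constraint 4 (W != Z) on D(W)={2,3,4,5} D(Z)={3,6}: no change
So after all 4 constraints: D(W) = {2,3,4,5}

Answer: {2,3,4,5}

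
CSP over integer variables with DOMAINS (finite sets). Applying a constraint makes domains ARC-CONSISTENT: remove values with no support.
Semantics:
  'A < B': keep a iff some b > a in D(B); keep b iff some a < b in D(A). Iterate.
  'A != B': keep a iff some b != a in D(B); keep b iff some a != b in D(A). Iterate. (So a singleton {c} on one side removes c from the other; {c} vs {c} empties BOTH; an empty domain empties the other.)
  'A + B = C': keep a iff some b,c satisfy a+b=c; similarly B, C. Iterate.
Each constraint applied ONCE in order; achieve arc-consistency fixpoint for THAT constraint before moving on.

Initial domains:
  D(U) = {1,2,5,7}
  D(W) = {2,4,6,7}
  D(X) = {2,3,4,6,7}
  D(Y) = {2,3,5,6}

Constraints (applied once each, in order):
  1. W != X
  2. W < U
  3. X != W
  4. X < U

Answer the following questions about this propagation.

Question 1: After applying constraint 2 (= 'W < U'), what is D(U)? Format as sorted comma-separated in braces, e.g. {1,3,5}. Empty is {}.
Answer: {5,7}

Derivation:
Constraint 1 (W != X) on D(W)={2,4,6,7} D(X)={2,3,4,6,7}: no change
Constraint 2 (W < U) on D(W)={2,4,6,7} D(U)={1,2,5,7}: W {2,4,6,7}->{2,4,6}; U {1,2,5,7}->{5,7}
So after constraint 2: D(U) = {5,7}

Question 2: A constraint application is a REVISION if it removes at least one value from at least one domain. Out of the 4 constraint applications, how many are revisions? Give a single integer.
Answer: 2

Derivation:
Constraint 1 (W != X) on D(W)={2,4,6,7} D(X)={2,3,4,6,7}: no change => not a revision
Constraint 2 (W < U) on D(W)={2,4,6,7} D(U)={1,2,5,7}: W {2,4,6,7}->{2,4,6}; U {1,2,5,7}->{5,7} => REVISION
Constraint 3 (X != W) on D(X)={2,3,4,6,7} D(W)={2,4,6}: no change => not a revision
Constraint 4 (X < U) on D(X)={2,3,4,6,7} D(U)={5,7}: X {2,3,4,6,7}->{2,3,4,6} => REVISION
Total revisions = 2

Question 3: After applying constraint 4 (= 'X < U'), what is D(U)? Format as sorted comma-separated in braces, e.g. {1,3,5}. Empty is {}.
Answer: {5,7}

Derivation:
Constraint 1 (W != X) on D(W)={2,4,6,7} D(X)={2,3,4,6,7}: no change
Constraint 2 (W < U) on D(W)={2,4,6,7} D(U)={1,2,5,7}: W {2,4,6,7}->{2,4,6}; U {1,2,5,7}->{5,7}
Constraint 3 (X != W) on D(X)={2,3,4,6,7} D(W)={2,4,6}: no change
Constraint 4 (X < U) on D(X)={2,3,4,6,7} D(U)={5,7}: X {2,3,4,6,7}->{2,3,4,6}
So after constraint 4: D(U) = {5,7}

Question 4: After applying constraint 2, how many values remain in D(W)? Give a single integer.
Answer: 3

Derivation:
Constraint 1 (W != X) on D(W)={2,4,6,7} D(X)={2,3,4,6,7}: no change
Constraint 2 (W < U) on D(W)={2,4,6,7} D(U)={1,2,5,7}: W {2,4,6,7}->{2,4,6}; U {1,2,5,7}->{5,7}
So after constraint 2: D(W)={2,4,6}, size = 3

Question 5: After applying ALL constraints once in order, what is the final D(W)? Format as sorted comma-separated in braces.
Answer: {2,4,6}

Derivation:
Constraint 1 (W != X) on D(W)={2,4,6,7} D(X)={2,3,4,6,7}: no change
Constraint 2 (W < U) on D(W)={2,4,6,7} D(U)={1,2,5,7}: W {2,4,6,7}->{2,4,6}; U {1,2,5,7}->{5,7}
Constraint 3 (X != W) on D(X)={2,3,4,6,7} D(W)={2,4,6}: no change
Constraint 4 (X < U) on D(X)={2,3,4,6,7} D(U)={5,7}: X {2,3,4,6,7}->{2,3,4,6}
So after all 4 constraints: D(W) = {2,4,6}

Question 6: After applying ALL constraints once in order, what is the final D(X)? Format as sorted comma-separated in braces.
Answer: {2,3,4,6}

Derivation:
Constraint 1 (W != X) on D(W)={2,4,6,7} D(X)={2,3,4,6,7}: no change
Constraint 2 (W < U) on D(W)={2,4,6,7} D(U)={1,2,5,7}: W {2,4,6,7}->{2,4,6}; U {1,2,5,7}->{5,7}
Constraint 3 (X != W) on D(X)={2,3,4,6,7} D(W)={2,4,6}: no change
Constraint 4 (X < U) on D(X)={2,3,4,6,7} D(U)={5,7}: X {2,3,4,6,7}->{2,3,4,6}
So after all 4 constraints: D(X) = {2,3,4,6}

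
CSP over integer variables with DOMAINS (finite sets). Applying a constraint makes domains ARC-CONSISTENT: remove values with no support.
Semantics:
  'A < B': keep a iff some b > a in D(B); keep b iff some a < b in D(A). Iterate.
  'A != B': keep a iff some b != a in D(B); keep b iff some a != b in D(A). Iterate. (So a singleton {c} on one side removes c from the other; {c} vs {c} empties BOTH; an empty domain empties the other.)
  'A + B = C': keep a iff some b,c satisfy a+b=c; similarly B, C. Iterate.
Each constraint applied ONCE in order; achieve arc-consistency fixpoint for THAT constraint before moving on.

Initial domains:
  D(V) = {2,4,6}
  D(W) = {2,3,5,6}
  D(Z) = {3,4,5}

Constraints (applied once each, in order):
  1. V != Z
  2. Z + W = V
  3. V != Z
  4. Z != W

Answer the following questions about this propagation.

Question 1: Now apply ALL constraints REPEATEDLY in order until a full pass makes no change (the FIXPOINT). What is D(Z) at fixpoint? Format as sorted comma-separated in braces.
pass 0 (initial): D(Z)={3,4,5}
pass 1: V {2,4,6}->{6}; W {2,3,5,6}->{2,3}; Z {3,4,5}->{3,4}
pass 2: no change
Fixpoint after 2 passes: D(Z) = {3,4}

Answer: {3,4}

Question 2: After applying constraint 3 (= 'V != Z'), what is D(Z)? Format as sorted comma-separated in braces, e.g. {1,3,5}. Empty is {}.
Answer: {3,4}

Derivation:
Constraint 1 (V != Z) on D(V)={2,4,6} D(Z)={3,4,5}: no change
Constraint 2 (Z + W = V) on D(Z)={3,4,5} D(W)={2,3,5,6} D(V)={2,4,6}: Z {3,4,5}->{3,4}; W {2,3,5,6}->{2,3}; V {2,4,6}->{6}
Constraint 3 (V != Z) on D(V)={6} D(Z)={3,4}: no change
So after constraint 3: D(Z) = {3,4}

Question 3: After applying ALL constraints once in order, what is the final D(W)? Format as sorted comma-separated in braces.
Answer: {2,3}

Derivation:
Constraint 1 (V != Z) on D(V)={2,4,6} D(Z)={3,4,5}: no change
Constraint 2 (Z + W = V) on D(Z)={3,4,5} D(W)={2,3,5,6} D(V)={2,4,6}: Z {3,4,5}->{3,4}; W {2,3,5,6}->{2,3}; V {2,4,6}->{6}
Constraint 3 (V != Z) on D(V)={6} D(Z)={3,4}: no change
Constraint 4 (Z != W) on D(Z)={3,4} D(W)={2,3}: no change
So after all 4 constraints: D(W) = {2,3}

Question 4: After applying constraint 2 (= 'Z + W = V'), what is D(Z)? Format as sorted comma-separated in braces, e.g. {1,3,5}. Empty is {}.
Constraint 1 (V != Z) on D(V)={2,4,6} D(Z)={3,4,5}: no change
Constraint 2 (Z + W = V) on D(Z)={3,4,5} D(W)={2,3,5,6} D(V)={2,4,6}: Z {3,4,5}->{3,4}; W {2,3,5,6}->{2,3}; V {2,4,6}->{6}
So after constraint 2: D(Z) = {3,4}

Answer: {3,4}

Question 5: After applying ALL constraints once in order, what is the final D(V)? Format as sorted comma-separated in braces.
Constraint 1 (V != Z) on D(V)={2,4,6} D(Z)={3,4,5}: no change
Constraint 2 (Z + W = V) on D(Z)={3,4,5} D(W)={2,3,5,6} D(V)={2,4,6}: Z {3,4,5}->{3,4}; W {2,3,5,6}->{2,3}; V {2,4,6}->{6}
Constraint 3 (V != Z) on D(V)={6} D(Z)={3,4}: no change
Constraint 4 (Z != W) on D(Z)={3,4} D(W)={2,3}: no change
So after all 4 constraints: D(V) = {6}

Answer: {6}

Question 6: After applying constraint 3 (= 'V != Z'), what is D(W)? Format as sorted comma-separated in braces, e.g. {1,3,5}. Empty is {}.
Constraint 1 (V != Z) on D(V)={2,4,6} D(Z)={3,4,5}: no change
Constraint 2 (Z + W = V) on D(Z)={3,4,5} D(W)={2,3,5,6} D(V)={2,4,6}: Z {3,4,5}->{3,4}; W {2,3,5,6}->{2,3}; V {2,4,6}->{6}
Constraint 3 (V != Z) on D(V)={6} D(Z)={3,4}: no change
So after constraint 3: D(W) = {2,3}

Answer: {2,3}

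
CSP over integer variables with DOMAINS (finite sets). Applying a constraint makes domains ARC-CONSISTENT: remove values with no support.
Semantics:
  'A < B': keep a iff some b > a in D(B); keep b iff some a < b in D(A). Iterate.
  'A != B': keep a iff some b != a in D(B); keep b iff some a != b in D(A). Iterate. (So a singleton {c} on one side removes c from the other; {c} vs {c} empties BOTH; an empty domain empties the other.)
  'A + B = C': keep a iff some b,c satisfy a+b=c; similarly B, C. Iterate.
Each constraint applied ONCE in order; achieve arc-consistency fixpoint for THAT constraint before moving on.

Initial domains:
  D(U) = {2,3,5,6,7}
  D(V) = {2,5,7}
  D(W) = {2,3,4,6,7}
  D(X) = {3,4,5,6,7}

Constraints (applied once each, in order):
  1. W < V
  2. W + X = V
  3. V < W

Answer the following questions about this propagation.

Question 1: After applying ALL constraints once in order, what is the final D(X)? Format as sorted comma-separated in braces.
Constraint 1 (W < V) on D(W)={2,3,4,6,7} D(V)={2,5,7}: W {2,3,4,6,7}->{2,3,4,6}; V {2,5,7}->{5,7}
Constraint 2 (W + X = V) on D(W)={2,3,4,6} D(X)={3,4,5,6,7} D(V)={5,7}: W {2,3,4,6}->{2,3,4}; X {3,4,5,6,7}->{3,4,5}
Constraint 3 (V < W) on D(V)={5,7} D(W)={2,3,4}: V {5,7}->{}; W {2,3,4}->{}
So after all 3 constraints: D(X) = {3,4,5}

Answer: {3,4,5}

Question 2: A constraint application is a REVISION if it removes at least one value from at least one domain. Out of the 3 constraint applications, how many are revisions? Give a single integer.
Answer: 3

Derivation:
Constraint 1 (W < V) on D(W)={2,3,4,6,7} D(V)={2,5,7}: W {2,3,4,6,7}->{2,3,4,6}; V {2,5,7}->{5,7} => REVISION
Constraint 2 (W + X = V) on D(W)={2,3,4,6} D(X)={3,4,5,6,7} D(V)={5,7}: W {2,3,4,6}->{2,3,4}; X {3,4,5,6,7}->{3,4,5} => REVISION
Constraint 3 (V < W) on D(V)={5,7} D(W)={2,3,4}: V {5,7}->{}; W {2,3,4}->{} => REVISION
Total revisions = 3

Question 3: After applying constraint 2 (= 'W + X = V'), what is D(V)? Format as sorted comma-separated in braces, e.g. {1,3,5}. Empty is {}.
Constraint 1 (W < V) on D(W)={2,3,4,6,7} D(V)={2,5,7}: W {2,3,4,6,7}->{2,3,4,6}; V {2,5,7}->{5,7}
Constraint 2 (W + X = V) on D(W)={2,3,4,6} D(X)={3,4,5,6,7} D(V)={5,7}: W {2,3,4,6}->{2,3,4}; X {3,4,5,6,7}->{3,4,5}
So after constraint 2: D(V) = {5,7}

Answer: {5,7}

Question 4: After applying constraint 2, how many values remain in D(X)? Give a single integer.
Constraint 1 (W < V) on D(W)={2,3,4,6,7} D(V)={2,5,7}: W {2,3,4,6,7}->{2,3,4,6}; V {2,5,7}->{5,7}
Constraint 2 (W + X = V) on D(W)={2,3,4,6} D(X)={3,4,5,6,7} D(V)={5,7}: W {2,3,4,6}->{2,3,4}; X {3,4,5,6,7}->{3,4,5}
So after constraint 2: D(X)={3,4,5}, size = 3

Answer: 3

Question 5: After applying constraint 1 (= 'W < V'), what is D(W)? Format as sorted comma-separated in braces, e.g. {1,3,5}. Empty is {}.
Constraint 1 (W < V) on D(W)={2,3,4,6,7} D(V)={2,5,7}: W {2,3,4,6,7}->{2,3,4,6}; V {2,5,7}->{5,7}
So after constraint 1: D(W) = {2,3,4,6}

Answer: {2,3,4,6}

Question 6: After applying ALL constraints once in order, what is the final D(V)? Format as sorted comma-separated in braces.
Answer: {}

Derivation:
Constraint 1 (W < V) on D(W)={2,3,4,6,7} D(V)={2,5,7}: W {2,3,4,6,7}->{2,3,4,6}; V {2,5,7}->{5,7}
Constraint 2 (W + X = V) on D(W)={2,3,4,6} D(X)={3,4,5,6,7} D(V)={5,7}: W {2,3,4,6}->{2,3,4}; X {3,4,5,6,7}->{3,4,5}
Constraint 3 (V < W) on D(V)={5,7} D(W)={2,3,4}: V {5,7}->{}; W {2,3,4}->{}
So after all 3 constraints: D(V) = {}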